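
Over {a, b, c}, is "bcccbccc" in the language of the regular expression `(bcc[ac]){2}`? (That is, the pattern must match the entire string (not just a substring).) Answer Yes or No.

Yes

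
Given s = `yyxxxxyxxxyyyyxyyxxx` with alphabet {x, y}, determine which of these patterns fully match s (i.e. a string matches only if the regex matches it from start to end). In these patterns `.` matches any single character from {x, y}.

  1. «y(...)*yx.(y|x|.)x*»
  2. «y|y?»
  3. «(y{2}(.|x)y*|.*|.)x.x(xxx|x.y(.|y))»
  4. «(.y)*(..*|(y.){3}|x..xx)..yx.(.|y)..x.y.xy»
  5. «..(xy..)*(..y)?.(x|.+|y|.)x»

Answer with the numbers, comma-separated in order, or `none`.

1 → match
2 → no match
3 → no match
4 → no match — must end with `xy`
5 → match

1, 5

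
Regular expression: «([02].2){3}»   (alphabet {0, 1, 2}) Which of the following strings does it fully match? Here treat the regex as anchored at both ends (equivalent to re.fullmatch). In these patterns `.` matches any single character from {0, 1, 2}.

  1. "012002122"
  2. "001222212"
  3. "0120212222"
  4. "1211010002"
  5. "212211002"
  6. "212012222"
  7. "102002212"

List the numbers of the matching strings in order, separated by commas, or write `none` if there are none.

6

1 → no match
2 → no match
3 → no match
4 → no match
5 → no match
6 → match
7 → no match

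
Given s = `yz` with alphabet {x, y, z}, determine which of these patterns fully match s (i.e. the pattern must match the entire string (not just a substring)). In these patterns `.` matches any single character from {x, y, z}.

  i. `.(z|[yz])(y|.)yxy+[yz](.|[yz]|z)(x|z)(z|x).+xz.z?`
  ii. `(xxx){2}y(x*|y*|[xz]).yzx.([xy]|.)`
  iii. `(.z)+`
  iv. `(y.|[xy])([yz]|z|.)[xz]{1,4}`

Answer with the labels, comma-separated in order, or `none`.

i → no match
ii → no match — must start with `xxx`
iii → match
iv → no match

iii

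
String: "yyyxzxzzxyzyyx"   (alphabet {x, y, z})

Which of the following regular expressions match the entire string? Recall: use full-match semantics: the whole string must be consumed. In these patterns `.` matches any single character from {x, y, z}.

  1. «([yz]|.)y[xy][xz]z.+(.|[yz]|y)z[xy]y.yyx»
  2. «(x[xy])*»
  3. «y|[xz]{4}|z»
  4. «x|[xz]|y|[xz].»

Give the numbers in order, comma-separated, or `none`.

1 → match
2 → no match
3 → no match
4 → no match

1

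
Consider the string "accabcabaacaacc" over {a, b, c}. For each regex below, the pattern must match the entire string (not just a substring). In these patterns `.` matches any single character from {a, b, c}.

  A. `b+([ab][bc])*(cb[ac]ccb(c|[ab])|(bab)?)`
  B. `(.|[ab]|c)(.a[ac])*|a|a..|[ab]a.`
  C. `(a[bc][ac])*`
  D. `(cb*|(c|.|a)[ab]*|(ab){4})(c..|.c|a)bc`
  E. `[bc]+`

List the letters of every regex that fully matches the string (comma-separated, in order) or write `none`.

A → no match — must start with "b"
B → no match
C → match
D → no match — must end with "bc"
E → no match

C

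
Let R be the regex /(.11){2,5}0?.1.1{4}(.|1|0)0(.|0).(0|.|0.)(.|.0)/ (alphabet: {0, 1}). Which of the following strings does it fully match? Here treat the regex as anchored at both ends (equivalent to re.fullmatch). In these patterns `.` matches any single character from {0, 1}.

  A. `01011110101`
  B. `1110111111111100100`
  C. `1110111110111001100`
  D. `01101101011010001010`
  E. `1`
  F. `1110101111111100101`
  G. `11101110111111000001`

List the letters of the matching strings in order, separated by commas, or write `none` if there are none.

B

A → no match
B → match
C → no match
D → no match
E → no match
F → no match
G → no match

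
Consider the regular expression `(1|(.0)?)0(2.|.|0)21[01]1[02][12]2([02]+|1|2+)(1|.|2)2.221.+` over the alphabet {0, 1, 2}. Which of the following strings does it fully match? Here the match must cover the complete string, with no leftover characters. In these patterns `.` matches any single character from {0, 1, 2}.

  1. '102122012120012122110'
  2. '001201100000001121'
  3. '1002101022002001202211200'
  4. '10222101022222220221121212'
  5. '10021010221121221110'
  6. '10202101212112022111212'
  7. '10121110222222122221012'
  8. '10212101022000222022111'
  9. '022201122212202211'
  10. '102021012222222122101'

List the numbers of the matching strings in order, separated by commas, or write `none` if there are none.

1 → no match
2 → no match
3 → match
4 → match
5 → match
6 → match
7 → match
8 → match
9 → no match
10 → match

3, 4, 5, 6, 7, 8, 10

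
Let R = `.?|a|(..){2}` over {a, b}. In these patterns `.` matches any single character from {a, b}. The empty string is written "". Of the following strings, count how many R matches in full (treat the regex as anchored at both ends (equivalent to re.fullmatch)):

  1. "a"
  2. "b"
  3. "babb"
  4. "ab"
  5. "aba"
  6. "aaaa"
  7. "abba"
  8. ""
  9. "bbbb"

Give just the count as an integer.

1 → match
2 → match
3 → match
4 → no match
5 → no match
6 → match
7 → match
8 → match
9 → match
Total matched: 7

7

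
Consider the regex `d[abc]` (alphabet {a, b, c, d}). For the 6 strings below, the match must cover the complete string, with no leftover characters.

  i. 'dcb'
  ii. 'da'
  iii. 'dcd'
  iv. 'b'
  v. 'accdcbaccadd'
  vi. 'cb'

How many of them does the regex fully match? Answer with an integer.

1

i → no match
ii → match
iii → no match
iv → no match — must start with 'd'
v → no match — must start with 'd'
vi → no match — must start with 'd'
Total matched: 1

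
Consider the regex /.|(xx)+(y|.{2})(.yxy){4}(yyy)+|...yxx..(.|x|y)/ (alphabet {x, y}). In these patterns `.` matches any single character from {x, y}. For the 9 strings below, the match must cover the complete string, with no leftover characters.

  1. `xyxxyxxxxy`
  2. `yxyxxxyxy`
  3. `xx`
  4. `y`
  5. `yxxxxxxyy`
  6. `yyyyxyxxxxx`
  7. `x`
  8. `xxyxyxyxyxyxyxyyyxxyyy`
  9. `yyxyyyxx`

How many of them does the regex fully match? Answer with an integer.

2

1 → no match
2 → no match
3 → no match
4 → match
5 → no match
6 → no match
7 → match
8 → no match
9 → no match
Total matched: 2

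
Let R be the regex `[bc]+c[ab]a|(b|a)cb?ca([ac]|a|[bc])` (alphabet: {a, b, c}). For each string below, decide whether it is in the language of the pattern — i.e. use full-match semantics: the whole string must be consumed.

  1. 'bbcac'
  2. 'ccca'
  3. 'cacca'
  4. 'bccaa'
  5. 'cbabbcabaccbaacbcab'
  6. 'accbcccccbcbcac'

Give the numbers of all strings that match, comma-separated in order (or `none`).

4

1 → no match
2 → no match
3 → no match
4 → match
5 → no match
6 → no match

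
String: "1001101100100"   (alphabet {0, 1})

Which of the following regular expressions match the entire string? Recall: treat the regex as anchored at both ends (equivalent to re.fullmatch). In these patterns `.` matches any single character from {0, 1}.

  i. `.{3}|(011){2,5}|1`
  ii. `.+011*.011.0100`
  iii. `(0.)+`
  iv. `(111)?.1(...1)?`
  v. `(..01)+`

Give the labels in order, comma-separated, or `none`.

ii

i → no match
ii → match
iii → no match — must start with "0"
iv → no match
v → no match — must end with "01"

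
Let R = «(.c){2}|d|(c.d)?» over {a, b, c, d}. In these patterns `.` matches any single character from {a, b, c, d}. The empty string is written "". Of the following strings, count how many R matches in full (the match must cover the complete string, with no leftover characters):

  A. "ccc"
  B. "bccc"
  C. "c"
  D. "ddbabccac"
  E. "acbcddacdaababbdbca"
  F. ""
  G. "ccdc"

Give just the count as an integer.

A. "ccc" → no match
B. "bccc" → match
C. "c" → no match
D. "ddbabccac" → no match
E → no match
F. "" → match
G. "ccdc" → match
Total matched: 3

3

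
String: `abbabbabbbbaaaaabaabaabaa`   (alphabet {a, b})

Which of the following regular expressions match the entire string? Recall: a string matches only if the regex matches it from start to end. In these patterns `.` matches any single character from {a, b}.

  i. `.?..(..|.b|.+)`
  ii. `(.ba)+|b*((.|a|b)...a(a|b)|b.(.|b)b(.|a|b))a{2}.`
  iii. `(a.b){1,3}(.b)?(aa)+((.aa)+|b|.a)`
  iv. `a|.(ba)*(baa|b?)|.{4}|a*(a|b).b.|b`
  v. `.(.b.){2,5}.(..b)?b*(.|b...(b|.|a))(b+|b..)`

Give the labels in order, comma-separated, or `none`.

i → match
ii → no match
iii → match
iv → no match
v → no match

i, iii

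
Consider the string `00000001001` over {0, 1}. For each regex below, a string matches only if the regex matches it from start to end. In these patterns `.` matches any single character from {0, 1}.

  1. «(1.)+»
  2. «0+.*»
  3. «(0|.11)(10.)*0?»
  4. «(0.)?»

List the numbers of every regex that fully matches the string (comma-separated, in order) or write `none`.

1 → no match — must start with `1`
2 → match
3 → no match
4 → no match

2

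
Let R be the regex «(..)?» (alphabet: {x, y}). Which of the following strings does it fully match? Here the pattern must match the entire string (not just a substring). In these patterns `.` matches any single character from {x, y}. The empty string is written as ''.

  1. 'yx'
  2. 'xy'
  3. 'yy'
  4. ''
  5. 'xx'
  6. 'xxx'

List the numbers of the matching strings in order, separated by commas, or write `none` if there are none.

1, 2, 3, 4, 5

1. 'yx' → match
2. 'xy' → match
3. 'yy' → match
4. '' → match
5. 'xx' → match
6. 'xxx' → no match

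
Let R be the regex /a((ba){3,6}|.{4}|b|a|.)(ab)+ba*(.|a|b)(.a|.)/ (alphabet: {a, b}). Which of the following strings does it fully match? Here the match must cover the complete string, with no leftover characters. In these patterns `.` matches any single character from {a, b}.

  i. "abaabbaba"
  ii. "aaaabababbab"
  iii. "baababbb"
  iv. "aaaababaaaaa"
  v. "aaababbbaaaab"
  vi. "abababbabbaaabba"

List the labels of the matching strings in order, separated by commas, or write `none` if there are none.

i. "abaabbaba" → no match
ii. "aaaabababbab" → match
iii. "baababbb" → no match — must start with "a"
iv. "aaaababaaaaa" → no match
v → no match
vi → no match

ii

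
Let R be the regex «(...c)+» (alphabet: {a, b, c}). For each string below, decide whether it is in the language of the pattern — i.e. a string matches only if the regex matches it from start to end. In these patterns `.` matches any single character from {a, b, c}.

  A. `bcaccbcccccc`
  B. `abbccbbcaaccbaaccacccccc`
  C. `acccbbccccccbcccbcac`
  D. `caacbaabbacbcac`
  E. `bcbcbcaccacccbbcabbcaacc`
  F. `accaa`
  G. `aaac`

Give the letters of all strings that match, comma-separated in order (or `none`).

A → match
B → match
C → match
D → no match
E → match
F → no match — must end with `c`
G → match

A, B, C, E, G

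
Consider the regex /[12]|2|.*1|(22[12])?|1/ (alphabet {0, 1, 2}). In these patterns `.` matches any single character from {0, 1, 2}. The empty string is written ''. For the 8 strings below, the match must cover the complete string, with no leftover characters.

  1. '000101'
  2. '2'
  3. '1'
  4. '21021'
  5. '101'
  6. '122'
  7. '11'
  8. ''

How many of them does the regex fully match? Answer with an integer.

7

1 → match
2 → match
3 → match
4 → match
5 → match
6 → no match
7 → match
8 → match
Total matched: 7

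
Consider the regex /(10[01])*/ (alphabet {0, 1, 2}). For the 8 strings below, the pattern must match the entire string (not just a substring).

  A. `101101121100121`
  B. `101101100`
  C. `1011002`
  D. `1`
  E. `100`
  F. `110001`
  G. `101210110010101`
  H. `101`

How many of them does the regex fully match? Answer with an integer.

A → no match
B → match
C → no match
D → no match
E → match
F → no match
G → no match
H → match
Total matched: 3

3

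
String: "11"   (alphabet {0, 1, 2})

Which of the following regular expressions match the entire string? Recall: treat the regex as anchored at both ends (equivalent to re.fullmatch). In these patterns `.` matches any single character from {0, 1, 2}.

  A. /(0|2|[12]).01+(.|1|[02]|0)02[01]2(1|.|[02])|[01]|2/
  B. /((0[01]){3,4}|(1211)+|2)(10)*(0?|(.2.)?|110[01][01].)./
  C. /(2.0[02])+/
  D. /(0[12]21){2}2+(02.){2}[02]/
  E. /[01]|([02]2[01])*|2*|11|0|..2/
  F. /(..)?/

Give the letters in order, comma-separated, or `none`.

A → no match
B → no match
C → no match — must start with "2"
D → no match — must start with "0"
E → match
F → match

E, F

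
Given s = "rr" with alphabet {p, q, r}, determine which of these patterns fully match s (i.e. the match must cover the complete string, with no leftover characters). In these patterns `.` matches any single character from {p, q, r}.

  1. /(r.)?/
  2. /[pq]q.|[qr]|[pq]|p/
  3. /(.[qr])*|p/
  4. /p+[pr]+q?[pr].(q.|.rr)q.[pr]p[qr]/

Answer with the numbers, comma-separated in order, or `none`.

1 → match
2 → no match
3 → match
4 → no match — must start with "p"

1, 3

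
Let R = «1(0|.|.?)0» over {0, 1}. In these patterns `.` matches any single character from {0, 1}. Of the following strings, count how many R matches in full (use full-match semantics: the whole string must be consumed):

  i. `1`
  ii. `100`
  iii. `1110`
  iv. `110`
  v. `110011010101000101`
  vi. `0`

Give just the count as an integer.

i → no match — must end with `0`
ii → match
iii → no match
iv → match
v → no match — must end with `0`
vi → no match — must start with `1`
Total matched: 2

2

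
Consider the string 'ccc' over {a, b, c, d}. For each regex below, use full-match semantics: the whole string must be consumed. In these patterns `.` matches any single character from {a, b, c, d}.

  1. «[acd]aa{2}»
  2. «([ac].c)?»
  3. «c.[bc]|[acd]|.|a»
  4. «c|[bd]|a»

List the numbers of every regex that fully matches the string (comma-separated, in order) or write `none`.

1 → no match — must end with 'a'
2 → match
3 → match
4 → no match

2, 3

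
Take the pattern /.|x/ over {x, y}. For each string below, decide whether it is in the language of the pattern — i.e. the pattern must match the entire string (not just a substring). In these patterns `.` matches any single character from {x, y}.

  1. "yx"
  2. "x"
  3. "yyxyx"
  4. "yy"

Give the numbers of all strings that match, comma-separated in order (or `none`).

2

1 → no match
2 → match
3 → no match
4 → no match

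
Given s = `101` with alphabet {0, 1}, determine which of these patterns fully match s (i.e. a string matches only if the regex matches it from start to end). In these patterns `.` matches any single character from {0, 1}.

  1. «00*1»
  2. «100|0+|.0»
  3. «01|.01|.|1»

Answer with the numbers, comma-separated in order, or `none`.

1 → no match — must start with `0`
2 → no match
3 → match

3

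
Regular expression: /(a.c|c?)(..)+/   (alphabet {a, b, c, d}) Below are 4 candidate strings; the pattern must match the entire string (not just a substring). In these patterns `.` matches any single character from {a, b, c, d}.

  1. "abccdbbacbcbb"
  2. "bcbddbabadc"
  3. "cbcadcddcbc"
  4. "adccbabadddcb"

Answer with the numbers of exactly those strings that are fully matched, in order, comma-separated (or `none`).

1, 3, 4

1 → match
2. "bcbddbabadc" → no match
3. "cbcadcddcbc" → match
4 → match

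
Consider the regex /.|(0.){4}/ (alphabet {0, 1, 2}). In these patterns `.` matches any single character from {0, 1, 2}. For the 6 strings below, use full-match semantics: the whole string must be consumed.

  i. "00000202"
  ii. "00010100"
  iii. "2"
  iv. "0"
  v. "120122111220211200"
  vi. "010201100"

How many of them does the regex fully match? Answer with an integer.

4

i → match
ii → match
iii → match
iv → match
v → no match
vi → no match
Total matched: 4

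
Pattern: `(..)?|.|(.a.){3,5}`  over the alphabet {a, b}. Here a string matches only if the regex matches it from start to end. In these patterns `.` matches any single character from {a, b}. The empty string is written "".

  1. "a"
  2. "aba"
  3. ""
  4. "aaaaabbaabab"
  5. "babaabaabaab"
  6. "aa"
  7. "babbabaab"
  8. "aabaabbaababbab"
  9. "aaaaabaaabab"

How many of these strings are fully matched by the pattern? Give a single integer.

8

1 → match
2 → no match
3 → match
4 → match
5 → match
6 → match
7 → match
8 → match
9 → match
Total matched: 8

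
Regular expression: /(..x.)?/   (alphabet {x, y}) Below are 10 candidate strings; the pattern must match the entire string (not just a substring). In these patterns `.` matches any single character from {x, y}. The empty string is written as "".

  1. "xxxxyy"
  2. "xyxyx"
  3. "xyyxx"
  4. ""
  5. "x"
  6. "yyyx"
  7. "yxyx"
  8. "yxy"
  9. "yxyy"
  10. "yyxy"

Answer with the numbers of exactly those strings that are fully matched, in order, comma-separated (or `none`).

1 → no match
2 → no match
3 → no match
4 → match
5 → no match
6 → no match
7 → no match
8 → no match
9 → no match
10 → match

4, 10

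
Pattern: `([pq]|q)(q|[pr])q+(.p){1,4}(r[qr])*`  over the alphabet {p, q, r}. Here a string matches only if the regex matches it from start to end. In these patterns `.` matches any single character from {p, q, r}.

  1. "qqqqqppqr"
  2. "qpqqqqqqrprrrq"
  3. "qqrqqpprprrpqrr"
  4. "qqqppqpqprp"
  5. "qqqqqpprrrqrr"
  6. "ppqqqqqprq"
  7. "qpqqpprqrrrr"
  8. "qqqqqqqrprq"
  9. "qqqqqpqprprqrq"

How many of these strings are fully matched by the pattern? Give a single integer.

7

1 → no match
2 → match
3 → no match
4 → match
5 → match
6 → match
7 → match
8 → match
9 → match
Total matched: 7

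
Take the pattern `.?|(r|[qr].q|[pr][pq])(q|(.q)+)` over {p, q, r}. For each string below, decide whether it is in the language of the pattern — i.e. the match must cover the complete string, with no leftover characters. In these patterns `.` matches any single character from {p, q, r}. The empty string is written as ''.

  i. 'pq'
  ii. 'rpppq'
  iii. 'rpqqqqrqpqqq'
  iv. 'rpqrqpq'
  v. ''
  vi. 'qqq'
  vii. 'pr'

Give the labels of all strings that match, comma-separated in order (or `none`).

i → no match
ii → no match
iii → match
iv → match
v → match
vi → no match
vii → no match

iii, iv, v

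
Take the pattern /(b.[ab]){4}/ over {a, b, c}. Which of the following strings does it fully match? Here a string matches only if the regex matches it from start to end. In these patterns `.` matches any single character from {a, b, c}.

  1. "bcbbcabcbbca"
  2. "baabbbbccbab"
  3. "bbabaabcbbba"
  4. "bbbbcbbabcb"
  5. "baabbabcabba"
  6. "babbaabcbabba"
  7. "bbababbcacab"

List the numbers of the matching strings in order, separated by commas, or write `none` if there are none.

1, 3, 5

1. "bcbbcabcbbca" → match
2. "baabbbbccbab" → no match
3. "bbabaabcbbba" → match
4. "bbbbcbbabcb" → no match
5. "baabbabcabba" → match
6 → no match
7. "bbababbcacab" → no match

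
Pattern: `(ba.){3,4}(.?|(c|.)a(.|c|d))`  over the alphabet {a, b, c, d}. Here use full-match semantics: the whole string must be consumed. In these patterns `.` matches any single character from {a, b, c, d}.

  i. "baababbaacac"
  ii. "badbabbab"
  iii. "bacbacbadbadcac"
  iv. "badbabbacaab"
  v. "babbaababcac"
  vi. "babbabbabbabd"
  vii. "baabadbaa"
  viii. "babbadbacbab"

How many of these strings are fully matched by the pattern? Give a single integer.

8

i. "baababbaacac" → match
ii. "badbabbab" → match
iii → match
iv. "badbabbacaab" → match
v. "babbaababcac" → match
vi → match
vii. "baabadbaa" → match
viii. "babbadbacbab" → match
Total matched: 8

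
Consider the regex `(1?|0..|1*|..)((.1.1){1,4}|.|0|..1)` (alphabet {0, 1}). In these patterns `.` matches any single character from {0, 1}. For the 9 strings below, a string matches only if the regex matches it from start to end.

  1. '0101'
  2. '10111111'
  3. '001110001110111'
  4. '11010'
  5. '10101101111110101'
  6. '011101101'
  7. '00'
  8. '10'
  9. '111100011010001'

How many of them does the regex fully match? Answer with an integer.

1 → match
2 → no match
3 → no match
4 → no match
5 → no match
6 → no match
7 → no match
8 → match
9 → no match
Total matched: 2

2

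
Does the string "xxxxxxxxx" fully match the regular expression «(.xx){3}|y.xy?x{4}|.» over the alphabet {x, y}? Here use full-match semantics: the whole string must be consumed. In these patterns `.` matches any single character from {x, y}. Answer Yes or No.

Yes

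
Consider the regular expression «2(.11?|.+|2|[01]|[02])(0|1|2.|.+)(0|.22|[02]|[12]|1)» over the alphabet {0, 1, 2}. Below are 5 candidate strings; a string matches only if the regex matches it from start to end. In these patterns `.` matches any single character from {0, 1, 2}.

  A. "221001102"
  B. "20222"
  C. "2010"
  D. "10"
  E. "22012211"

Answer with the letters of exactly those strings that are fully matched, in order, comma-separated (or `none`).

A → match
B → match
C → match
D → no match — must start with "2"
E → match

A, B, C, E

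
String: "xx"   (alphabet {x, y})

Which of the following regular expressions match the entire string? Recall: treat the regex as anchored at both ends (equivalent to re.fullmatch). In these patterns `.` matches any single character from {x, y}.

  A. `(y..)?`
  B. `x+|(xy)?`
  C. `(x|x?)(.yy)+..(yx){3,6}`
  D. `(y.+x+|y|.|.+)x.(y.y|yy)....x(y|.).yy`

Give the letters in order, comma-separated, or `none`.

B

A → no match
B → match
C → no match — must end with "yx"
D → no match — must end with "yy"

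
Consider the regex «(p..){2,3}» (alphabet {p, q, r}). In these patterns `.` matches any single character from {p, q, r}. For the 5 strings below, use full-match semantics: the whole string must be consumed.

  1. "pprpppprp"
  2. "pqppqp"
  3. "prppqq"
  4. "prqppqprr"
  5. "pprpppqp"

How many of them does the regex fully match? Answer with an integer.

1 → match
2 → match
3 → match
4 → match
5 → no match
Total matched: 4

4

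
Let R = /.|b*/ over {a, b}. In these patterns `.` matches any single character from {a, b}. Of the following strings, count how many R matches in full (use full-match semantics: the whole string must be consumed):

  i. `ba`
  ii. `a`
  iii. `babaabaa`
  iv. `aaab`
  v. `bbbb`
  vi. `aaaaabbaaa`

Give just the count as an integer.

2

i. `ba` → no match
ii. `a` → match
iii. `babaabaa` → no match
iv. `aaab` → no match
v. `bbbb` → match
vi. `aaaaabbaaa` → no match
Total matched: 2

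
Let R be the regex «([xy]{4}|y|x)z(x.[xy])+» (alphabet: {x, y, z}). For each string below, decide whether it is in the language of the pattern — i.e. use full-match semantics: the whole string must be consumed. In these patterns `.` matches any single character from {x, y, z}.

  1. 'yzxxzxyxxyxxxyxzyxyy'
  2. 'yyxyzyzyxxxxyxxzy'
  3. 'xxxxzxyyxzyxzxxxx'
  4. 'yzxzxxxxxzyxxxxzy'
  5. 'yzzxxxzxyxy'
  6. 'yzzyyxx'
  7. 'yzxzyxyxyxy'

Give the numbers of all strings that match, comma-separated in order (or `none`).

3, 4

1 → no match
2 → no match
3 → match
4 → match
5. 'yzzxxxzxyxy' → no match
6. 'yzzyyxx' → no match
7. 'yzxzyxyxyxy' → no match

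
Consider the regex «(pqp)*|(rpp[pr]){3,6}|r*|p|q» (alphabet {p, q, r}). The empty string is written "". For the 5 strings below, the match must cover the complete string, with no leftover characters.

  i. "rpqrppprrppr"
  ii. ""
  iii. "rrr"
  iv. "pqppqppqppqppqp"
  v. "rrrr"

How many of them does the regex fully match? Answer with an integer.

4

i → no match
ii → match
iii → match
iv → match
v → match
Total matched: 4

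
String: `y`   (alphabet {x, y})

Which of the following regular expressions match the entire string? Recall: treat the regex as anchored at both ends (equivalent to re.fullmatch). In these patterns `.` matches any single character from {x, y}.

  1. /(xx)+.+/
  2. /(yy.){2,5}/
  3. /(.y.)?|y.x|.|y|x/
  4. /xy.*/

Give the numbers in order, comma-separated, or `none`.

3

1 → no match — must start with `xx`
2 → no match — must start with `yy`
3 → match
4 → no match — must start with `xy`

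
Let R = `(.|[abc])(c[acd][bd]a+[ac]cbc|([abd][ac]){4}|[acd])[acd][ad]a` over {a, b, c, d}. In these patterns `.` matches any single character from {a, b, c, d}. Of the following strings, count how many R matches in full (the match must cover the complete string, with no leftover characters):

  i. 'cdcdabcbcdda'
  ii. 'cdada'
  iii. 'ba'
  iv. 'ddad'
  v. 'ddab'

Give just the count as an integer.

2

i → match
ii → match
iii → no match
iv → no match — must end with 'a'
v → no match — must end with 'a'
Total matched: 2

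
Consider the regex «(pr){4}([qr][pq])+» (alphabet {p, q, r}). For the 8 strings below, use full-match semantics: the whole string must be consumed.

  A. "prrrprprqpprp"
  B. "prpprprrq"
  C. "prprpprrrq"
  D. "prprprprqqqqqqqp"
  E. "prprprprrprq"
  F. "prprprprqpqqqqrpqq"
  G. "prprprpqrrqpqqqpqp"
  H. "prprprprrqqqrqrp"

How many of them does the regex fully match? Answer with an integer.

4

A → no match
B → no match
C → no match
D → match
E → match
F → match
G → no match
H → match
Total matched: 4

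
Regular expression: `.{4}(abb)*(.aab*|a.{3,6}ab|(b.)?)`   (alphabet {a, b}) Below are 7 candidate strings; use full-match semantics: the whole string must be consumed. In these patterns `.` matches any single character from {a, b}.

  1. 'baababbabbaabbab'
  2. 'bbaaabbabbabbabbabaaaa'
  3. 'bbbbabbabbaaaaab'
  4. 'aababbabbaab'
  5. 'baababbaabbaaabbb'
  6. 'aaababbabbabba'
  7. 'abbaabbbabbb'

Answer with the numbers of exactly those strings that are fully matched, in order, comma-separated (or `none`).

1 → match
2 → no match
3 → match
4 → no match
5 → no match
6 → no match
7 → no match

1, 3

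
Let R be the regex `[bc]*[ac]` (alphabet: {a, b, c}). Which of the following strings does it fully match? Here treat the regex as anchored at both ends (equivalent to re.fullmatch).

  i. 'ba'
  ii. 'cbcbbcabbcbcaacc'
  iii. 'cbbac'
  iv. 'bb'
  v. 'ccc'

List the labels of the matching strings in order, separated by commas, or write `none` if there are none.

i → match
ii → no match
iii → no match
iv → no match
v → match

i, v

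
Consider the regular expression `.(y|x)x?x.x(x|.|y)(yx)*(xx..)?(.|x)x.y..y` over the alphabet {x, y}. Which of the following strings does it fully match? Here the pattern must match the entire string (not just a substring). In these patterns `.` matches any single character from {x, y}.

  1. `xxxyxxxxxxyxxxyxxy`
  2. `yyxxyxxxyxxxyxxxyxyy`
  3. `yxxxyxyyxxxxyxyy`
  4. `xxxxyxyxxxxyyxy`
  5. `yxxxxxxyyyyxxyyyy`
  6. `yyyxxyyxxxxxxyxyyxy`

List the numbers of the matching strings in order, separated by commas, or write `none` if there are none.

1 → no match
2 → no match
3 → match
4 → no match
5 → no match
6 → no match

3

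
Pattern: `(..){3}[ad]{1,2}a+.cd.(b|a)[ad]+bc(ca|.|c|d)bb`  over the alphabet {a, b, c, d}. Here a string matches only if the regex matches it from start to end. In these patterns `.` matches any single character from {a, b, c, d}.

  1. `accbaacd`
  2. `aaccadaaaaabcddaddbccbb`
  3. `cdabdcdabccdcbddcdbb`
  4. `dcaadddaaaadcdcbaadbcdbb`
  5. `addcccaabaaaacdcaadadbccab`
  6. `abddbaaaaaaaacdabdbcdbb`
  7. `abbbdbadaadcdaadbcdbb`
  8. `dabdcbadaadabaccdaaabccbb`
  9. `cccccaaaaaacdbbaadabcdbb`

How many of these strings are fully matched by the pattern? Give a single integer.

5

1 → no match — must end with `bb`
2 → match
3 → no match
4 → match
5 → no match — must end with `bb`
6 → match
7 → match
8 → no match
9 → match
Total matched: 5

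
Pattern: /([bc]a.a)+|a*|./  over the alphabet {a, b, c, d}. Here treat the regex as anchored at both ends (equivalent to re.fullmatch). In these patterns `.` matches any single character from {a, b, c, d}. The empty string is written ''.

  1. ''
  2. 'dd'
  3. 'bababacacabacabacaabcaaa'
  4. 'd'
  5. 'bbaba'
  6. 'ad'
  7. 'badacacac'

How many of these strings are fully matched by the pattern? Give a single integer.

1. '' → match
2. 'dd' → no match
3 → no match
4. 'd' → match
5. 'bbaba' → no match
6. 'ad' → no match
7. 'badacacac' → no match
Total matched: 2

2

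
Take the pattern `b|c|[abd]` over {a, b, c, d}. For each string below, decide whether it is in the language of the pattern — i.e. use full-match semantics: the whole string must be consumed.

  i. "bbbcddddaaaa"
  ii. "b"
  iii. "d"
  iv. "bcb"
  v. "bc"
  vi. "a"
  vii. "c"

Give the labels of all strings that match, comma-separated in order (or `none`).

i → no match
ii → match
iii → match
iv → no match
v → no match
vi → match
vii → match

ii, iii, vi, vii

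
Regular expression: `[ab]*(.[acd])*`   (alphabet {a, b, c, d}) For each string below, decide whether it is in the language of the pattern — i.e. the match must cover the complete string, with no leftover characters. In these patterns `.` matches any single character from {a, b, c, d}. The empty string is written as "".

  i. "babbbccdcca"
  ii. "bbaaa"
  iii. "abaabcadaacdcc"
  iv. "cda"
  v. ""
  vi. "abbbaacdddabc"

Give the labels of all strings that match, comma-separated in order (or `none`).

i, ii, iii, v, vi

i → match
ii → match
iii → match
iv → no match
v → match
vi → match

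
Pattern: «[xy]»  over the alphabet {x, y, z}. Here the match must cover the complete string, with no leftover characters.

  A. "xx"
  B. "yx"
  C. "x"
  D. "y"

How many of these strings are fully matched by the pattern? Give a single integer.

2

A. "xx" → no match
B. "yx" → no match
C. "x" → match
D. "y" → match
Total matched: 2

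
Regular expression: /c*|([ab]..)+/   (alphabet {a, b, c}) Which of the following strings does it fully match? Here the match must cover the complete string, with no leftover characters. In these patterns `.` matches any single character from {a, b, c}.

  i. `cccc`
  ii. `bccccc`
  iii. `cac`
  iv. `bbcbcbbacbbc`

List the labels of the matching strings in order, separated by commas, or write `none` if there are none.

i, iv

i → match
ii → no match
iii → no match
iv → match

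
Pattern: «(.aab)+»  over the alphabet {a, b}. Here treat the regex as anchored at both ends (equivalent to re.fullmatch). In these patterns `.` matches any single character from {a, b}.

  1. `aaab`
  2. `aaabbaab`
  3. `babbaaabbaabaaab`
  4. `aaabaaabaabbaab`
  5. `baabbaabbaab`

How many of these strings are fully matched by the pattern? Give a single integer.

1 → match
2 → match
3 → no match
4 → no match
5 → match
Total matched: 3

3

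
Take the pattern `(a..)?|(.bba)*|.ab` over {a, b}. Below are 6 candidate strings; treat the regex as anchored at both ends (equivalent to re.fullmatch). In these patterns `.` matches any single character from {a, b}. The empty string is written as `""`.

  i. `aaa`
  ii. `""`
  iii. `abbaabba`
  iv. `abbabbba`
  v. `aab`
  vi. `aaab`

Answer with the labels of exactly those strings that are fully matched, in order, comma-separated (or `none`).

i, ii, iii, iv, v

i → match
ii → match
iii → match
iv → match
v → match
vi → no match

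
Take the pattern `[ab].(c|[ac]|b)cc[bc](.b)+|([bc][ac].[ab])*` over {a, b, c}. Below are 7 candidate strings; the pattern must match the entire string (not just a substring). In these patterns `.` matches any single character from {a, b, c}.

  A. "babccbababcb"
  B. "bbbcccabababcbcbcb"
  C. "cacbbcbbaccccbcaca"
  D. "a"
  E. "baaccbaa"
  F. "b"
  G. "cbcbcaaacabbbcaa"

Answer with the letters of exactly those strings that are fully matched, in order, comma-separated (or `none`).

A, B

A → match
B → match
C → no match
D → no match
E → no match
F → no match
G → no match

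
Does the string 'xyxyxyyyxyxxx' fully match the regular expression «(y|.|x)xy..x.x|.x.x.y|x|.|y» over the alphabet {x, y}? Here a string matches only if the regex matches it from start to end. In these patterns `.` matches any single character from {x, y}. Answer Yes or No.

No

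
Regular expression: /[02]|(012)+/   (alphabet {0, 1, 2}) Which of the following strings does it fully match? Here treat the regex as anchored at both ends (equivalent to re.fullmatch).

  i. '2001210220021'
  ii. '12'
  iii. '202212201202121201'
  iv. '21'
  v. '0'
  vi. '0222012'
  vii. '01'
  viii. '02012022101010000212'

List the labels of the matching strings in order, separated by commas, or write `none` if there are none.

i → no match
ii → no match
iii → no match
iv → no match
v → match
vi → no match
vii → no match
viii → no match

v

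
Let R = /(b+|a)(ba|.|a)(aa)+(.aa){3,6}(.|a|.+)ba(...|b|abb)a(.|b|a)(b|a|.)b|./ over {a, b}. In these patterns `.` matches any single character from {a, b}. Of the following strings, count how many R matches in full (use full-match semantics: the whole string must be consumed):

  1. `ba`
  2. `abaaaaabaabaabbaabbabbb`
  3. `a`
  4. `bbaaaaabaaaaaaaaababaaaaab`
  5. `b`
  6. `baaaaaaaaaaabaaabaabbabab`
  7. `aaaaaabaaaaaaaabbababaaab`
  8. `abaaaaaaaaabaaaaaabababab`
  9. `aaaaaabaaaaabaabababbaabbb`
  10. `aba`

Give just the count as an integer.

8

1 → no match
2 → match
3 → match
4 → match
5 → match
6 → match
7 → match
8 → match
9 → match
10 → no match
Total matched: 8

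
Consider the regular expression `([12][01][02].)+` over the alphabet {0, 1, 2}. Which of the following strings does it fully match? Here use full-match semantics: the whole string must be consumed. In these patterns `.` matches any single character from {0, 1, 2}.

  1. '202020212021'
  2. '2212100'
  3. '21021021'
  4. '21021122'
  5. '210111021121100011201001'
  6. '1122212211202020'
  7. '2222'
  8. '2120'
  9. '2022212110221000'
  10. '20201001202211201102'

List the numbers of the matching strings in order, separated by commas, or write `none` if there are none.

1 → match
2 → no match
3 → match
4 → match
5 → match
6 → match
7 → no match
8 → match
9 → match
10 → match

1, 3, 4, 5, 6, 8, 9, 10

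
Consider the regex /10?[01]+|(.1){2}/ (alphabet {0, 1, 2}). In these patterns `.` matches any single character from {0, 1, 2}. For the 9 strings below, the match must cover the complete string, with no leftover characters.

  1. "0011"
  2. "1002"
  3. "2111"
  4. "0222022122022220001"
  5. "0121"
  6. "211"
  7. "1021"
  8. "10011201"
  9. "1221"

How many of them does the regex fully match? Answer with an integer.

1. "0011" → no match
2. "1002" → no match
3. "2111" → match
4 → no match
5. "0121" → match
6. "211" → no match
7. "1021" → no match
8. "10011201" → no match
9. "1221" → no match
Total matched: 2

2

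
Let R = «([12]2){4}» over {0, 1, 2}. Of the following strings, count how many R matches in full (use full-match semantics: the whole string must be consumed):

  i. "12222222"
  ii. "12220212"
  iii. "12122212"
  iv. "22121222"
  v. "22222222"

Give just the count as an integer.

4

i. "12222222" → match
ii. "12220212" → no match
iii. "12122212" → match
iv. "22121222" → match
v. "22222222" → match
Total matched: 4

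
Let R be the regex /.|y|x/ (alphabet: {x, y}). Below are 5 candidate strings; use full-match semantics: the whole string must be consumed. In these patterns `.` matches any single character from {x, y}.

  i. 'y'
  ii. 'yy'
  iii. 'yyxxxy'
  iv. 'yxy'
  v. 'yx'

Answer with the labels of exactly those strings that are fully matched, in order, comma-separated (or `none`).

i

i. 'y' → match
ii. 'yy' → no match
iii. 'yyxxxy' → no match
iv. 'yxy' → no match
v. 'yx' → no match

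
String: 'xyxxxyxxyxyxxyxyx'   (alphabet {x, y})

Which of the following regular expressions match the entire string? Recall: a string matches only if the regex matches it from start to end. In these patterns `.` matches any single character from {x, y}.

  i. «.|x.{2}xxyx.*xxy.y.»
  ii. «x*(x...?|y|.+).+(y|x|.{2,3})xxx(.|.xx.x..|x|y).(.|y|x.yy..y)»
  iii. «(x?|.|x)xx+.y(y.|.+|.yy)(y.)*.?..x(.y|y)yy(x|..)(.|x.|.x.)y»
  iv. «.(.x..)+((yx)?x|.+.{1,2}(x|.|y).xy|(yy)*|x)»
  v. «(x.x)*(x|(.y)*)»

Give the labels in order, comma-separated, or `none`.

i → match
ii → no match
iii → no match — must end with 'y'
iv → no match
v → no match

i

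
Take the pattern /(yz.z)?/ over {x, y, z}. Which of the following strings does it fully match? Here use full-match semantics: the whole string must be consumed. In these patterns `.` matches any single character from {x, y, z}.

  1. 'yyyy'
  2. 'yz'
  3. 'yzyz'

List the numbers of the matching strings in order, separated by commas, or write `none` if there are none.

3

1 → no match
2 → no match
3 → match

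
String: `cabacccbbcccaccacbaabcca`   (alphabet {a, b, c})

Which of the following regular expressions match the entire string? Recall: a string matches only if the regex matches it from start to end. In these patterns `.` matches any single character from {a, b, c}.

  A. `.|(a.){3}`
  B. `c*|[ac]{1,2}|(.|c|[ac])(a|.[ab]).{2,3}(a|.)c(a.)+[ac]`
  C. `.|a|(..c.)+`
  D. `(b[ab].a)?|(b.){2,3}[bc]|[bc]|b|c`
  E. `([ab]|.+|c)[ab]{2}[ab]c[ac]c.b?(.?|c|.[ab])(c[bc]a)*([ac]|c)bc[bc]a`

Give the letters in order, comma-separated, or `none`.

E

A → no match
B → no match
C → no match
D → no match
E → match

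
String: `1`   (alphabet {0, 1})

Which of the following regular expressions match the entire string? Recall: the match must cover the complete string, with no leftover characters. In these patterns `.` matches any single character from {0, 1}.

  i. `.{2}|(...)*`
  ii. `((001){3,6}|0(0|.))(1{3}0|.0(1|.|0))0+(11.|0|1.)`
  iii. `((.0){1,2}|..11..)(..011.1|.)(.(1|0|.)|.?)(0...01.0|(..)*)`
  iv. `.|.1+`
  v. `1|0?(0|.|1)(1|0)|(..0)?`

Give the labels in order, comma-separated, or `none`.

i → no match
ii → no match
iii → no match
iv → match
v → match

iv, v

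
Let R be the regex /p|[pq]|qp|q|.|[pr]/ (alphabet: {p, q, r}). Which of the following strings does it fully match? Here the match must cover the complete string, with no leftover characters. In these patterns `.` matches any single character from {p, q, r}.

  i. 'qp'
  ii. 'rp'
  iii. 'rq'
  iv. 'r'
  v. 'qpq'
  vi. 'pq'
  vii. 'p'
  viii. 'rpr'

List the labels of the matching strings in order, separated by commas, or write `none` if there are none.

i → match
ii → no match
iii → no match
iv → match
v → no match
vi → no match
vii → match
viii → no match

i, iv, vii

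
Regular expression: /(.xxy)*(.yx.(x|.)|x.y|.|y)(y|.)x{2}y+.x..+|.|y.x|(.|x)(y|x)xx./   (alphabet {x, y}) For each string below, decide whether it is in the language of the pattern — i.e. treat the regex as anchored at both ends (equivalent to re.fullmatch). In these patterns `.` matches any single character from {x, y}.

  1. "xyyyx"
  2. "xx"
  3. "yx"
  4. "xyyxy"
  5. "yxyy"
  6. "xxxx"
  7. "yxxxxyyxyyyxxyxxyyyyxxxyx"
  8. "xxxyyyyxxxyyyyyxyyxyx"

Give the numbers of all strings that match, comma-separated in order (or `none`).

none

1 → no match
2 → no match
3 → no match
4 → no match
5 → no match
6 → no match
7 → no match
8 → no match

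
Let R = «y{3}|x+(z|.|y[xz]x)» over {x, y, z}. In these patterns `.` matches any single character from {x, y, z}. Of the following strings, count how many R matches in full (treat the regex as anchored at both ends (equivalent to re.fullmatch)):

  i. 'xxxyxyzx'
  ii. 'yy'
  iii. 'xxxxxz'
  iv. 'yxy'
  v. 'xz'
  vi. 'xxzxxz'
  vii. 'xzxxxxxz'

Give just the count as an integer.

i → no match
ii → no match
iii → match
iv → no match
v → match
vi → no match
vii → no match
Total matched: 2

2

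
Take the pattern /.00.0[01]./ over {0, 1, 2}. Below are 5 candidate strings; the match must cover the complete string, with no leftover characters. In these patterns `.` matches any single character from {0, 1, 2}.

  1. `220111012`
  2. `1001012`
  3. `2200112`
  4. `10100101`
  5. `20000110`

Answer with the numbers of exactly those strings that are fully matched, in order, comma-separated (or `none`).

2

1. `220111012` → no match
2. `1001012` → match
3. `2200112` → no match
4. `10100101` → no match
5. `20000110` → no match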